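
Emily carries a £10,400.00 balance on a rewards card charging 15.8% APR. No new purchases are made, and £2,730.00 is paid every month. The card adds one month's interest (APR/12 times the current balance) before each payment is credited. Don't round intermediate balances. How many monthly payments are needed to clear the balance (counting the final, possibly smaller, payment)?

4 months

Monthly rate r = 15.8%/12 = 1.31667% = 0.0131667.
Recurrence: B ← B·(1+r) − £2,730.00.
Month 1: interest £136.93; balance after payment £7,806.93.
Month 2: interest £102.79; balance after payment £5,179.72.
Month 3: interest £68.20; balance after payment £2,517.92.
Month 4: interest £33.15; balance after payment £0.00.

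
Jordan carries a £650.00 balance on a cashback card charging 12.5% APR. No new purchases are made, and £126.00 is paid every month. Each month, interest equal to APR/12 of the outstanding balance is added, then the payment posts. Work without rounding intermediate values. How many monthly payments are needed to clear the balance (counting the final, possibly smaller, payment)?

Monthly rate r = 12.5%/12 = 1.04167% = 0.0104167.
Recurrence: B ← B·(1+r) − £126.00.
Month 1: interest £6.77; balance after payment £530.77.
Month 2: interest £5.53; balance after payment £410.30.
Month 3: interest £4.27; balance after payment £288.57.
Month 4: interest £3.01; balance after payment £165.58.
Month 5: interest £1.72; balance after payment £41.30.
Month 6: interest £0.43; balance after payment £0.00.

6 months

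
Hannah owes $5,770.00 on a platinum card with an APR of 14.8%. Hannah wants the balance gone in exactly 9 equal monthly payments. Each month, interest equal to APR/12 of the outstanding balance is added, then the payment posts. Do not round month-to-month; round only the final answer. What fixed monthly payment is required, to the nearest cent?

$681.29

Monthly rate r = 14.8%/12 = 1.23333% = 0.0123333.
Level-payment amortization: P = B₀·r / (1 − (1+r)^(−n)) = 5770.00·0.0123333 / (1 − 1.01233^(−9)).
Denominator 1 − (1+r)^(−9) = 0.10445345.
P = 71.1633 / 0.10445345 ≈ 681.29.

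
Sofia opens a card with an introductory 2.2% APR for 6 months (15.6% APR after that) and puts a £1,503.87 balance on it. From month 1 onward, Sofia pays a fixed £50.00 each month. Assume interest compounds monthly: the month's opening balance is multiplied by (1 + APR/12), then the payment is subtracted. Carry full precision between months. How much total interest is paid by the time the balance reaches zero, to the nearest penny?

£271.93

Promo months 1–6 at r₀ = 2.2%/12 = 0.00183333; months 7+ at r₁ = 15.6%/12 = 0.013.
After month 6: iterate B ← B·(1+r₀) − £50.00 for 6 months → £1,219.11.
Then at r₁ with £50.00/mo: n₂ = −ln(1 − r₁·B/P)/ln(1+r₁) ≈ 29.51 → 30 more payments.
Total paid = 35·£50.00 + £25.80 = £1,775.80; interest = £1,775.80 − £1,503.87 = £271.93.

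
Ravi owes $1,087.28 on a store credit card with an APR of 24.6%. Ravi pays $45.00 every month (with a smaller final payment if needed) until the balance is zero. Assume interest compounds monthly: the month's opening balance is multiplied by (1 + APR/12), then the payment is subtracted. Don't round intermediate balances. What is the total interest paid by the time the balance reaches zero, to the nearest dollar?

Monthly rate r = 24.6%/12 = 2.05% = 0.0205.
Payoff takes n = ⌈−ln(1 − rB₀/P)/ln(1+r)⌉ = ⌈33.698⌉ = 34 payments; the last is $31.51.
Total paid = 33·$45.00 + $31.51 = $1,516.51.
Total interest = total paid − principal = $1,516.51 − $1,087.28 = $429.23.

$429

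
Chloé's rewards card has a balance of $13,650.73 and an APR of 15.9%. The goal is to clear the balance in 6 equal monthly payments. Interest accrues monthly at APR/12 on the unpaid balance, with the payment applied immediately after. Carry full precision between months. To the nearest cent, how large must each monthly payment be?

Monthly rate r = 15.9%/12 = 1.325% = 0.01325.
Level-payment amortization: P = B₀·r / (1 − (1+r)^(−n)) = 13650.73·0.01325 / (1 − 1.01325^(−6)).
Denominator 1 − (1+r)^(−6) = 0.0759396717.
P = 180.872 / 0.0759396717 ≈ 2381.79.

$2,381.79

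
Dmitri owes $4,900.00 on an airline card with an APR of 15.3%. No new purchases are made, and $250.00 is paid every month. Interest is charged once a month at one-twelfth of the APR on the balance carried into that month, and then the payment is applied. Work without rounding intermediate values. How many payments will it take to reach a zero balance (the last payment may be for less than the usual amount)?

Monthly rate r = 15.3%/12 = 1.275% = 0.01275.
Recurrence: B ← B·(1+r) − $250.00.
Month 1: interest $62.48; balance after payment $4,712.48.
Month 2: interest $60.08; balance after payment $4,522.56.
Closed form: n = −ln(1 − rB₀/P)/ln(1+r) = −ln(0.7501)/ln(1.01275) ≈ 22.696, so the balance reaches zero during payment 23.

23 payments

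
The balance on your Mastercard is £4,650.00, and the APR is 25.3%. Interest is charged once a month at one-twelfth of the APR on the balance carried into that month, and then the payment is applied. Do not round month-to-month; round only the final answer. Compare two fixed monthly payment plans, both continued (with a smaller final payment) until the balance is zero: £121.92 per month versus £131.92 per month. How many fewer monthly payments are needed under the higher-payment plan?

13 fewer payments

Monthly rate r = 25.3%/12 = 2.10833% = 0.0210833.
At £121.92/mo: n = ⌈−ln(1 − rB₀/P)/ln(1+r)⌉ = 79 payments (last £16.60); total interest = total paid − £4,650.00 = £4,876.36.
At £131.92/mo: 66 payments (last £19.95); total interest £3,944.75.
Payments saved = 79 − 66 = 13.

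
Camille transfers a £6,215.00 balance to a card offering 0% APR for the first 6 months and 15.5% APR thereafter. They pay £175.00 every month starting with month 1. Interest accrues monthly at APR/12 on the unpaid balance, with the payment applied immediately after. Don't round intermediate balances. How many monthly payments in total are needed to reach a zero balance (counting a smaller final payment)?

44 payments

Promo months 1–6 at r₀ = 0%/12 = 0; months 7+ at r₁ = 15.5%/12 = 0.0129167.
After month 6 (no interest yet): B = £6,215.00 − 6·£175.00 = £5,165.00.
Then at r₁ with £175.00/mo: n₂ = −ln(1 − r₁·B/P)/ln(1+r₁) ≈ 37.40 → 38 more payments.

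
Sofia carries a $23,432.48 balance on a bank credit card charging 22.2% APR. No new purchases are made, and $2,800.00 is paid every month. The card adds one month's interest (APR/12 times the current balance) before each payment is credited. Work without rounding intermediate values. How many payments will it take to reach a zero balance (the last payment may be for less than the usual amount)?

10 payments

Monthly rate r = 22.2%/12 = 1.85% = 0.0185.
Recurrence: B ← B·(1+r) − $2,800.00.
Month 1: interest $433.50; balance after payment $21,065.98.
Month 2: interest $389.72; balance after payment $18,655.70.
Closed form: n = −ln(1 − rB₀/P)/ln(1+r) = −ln(0.84518)/ln(1.0185) ≈ 9.176, so the balance reaches zero during payment 10.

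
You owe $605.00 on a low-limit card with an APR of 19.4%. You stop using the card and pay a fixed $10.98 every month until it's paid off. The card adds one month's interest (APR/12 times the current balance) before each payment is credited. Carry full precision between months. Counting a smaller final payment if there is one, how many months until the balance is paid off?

139 months

Monthly rate r = 19.4%/12 = 1.61667% = 0.0161667.
Recurrence: B ← B·(1+r) − $10.98.
Month 1: interest $9.78; balance after payment $603.80.
Month 2: interest $9.76; balance after payment $602.58.
Closed form: n = −ln(1 − rB₀/P)/ln(1+r) = −ln(0.10921)/ln(1.01617) ≈ 138.080, so the balance reaches zero during payment 139.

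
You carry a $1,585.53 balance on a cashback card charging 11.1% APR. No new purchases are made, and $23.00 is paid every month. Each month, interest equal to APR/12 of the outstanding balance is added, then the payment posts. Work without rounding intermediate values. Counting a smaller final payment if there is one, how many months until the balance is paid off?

Monthly rate r = 11.1%/12 = 0.925% = 0.00925.
Recurrence: B ← B·(1+r) − $23.00.
Month 1: interest $14.67; balance after payment $1,577.20.
Month 2: interest $14.59; balance after payment $1,568.79.
Closed form: n = −ln(1 − rB₀/P)/ln(1+r) = −ln(0.36234)/ln(1.00925) ≈ 110.255, so the balance reaches zero during payment 111.

111 payments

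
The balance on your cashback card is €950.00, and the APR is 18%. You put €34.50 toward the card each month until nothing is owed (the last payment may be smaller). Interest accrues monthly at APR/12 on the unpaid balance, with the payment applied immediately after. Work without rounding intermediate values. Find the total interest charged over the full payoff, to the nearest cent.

Monthly rate r = 18%/12 = 1.5% = 0.015.
Payoff takes n = ⌈−ln(1 − rB₀/P)/ln(1+r)⌉ = ⌈35.786⌉ = 36 payments; the last is €27.16.
Total paid = 35·€34.50 + €27.16 = €1,234.66.
Total interest = total paid − principal = €1,234.66 − €950.00 = €284.66.

€284.66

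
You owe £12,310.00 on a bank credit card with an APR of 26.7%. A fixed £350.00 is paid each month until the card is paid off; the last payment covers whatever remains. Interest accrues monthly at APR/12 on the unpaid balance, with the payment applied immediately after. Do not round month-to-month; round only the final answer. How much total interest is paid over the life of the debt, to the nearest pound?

Monthly rate r = 26.7%/12 = 2.225% = 0.02225.
Payoff takes n = ⌈−ln(1 − rB₀/P)/ln(1+r)⌉ = ⌈69.338⌉ = 70 payments; the last is £119.07.
Total paid = 69·£350.00 + £119.07 = £24,269.07.
Total interest = total paid − principal = £24,269.07 − £12,310.00 = £11,959.07.

£11,959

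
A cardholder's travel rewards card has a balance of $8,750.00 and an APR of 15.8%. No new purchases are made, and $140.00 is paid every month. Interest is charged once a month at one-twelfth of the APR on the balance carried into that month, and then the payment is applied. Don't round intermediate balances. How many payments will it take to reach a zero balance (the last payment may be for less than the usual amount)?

133 payments

Monthly rate r = 15.8%/12 = 1.31667% = 0.0131667.
Recurrence: B ← B·(1+r) − $140.00.
Month 1: interest $115.21; balance after payment $8,725.21.
Month 2: interest $114.88; balance after payment $8,700.09.
Closed form: n = −ln(1 − rB₀/P)/ln(1+r) = −ln(0.17708)/ln(1.01317) ≈ 132.342, so the balance reaches zero during payment 133.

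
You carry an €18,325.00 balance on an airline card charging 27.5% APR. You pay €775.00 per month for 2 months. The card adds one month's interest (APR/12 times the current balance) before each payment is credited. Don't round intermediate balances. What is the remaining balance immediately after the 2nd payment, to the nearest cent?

Monthly rate r = 27.5%/12 = 2.29167% = 0.0229167.
Each month: B ← B·(1+r) − €775.00.
Month 1: interest €419.95; balance after payment €17,969.95.
Month 2: interest €411.81; balance after payment €17,606.76.

€17,606.76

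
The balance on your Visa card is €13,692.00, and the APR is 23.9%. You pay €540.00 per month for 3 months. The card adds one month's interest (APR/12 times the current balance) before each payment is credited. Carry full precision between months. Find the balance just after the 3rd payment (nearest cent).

Monthly rate r = 23.9%/12 = 1.99167% = 0.0199167.
Each month: B ← B·(1+r) − €540.00.
Month 1: interest €272.70; balance after payment €13,424.70.
Month 2: interest €267.38; balance after payment €13,152.07.
Month 3: interest €261.95; balance after payment €12,874.02.

€12,874.02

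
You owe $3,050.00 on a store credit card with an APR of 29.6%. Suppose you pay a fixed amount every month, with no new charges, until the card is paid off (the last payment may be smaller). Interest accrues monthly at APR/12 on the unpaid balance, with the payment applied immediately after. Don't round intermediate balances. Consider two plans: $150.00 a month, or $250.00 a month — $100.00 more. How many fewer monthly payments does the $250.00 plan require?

14 fewer payments

Monthly rate r = 29.6%/12 = 2.46667% = 0.0246667.
At $150.00/mo: n = ⌈−ln(1 − rB₀/P)/ln(1+r)⌉ = 29 payments (last $86.49); total interest = total paid − $3,050.00 = $1,236.49.
At $250.00/mo: 15 payments (last $173.69); total interest $623.69.
Payments saved = 29 − 15 = 14.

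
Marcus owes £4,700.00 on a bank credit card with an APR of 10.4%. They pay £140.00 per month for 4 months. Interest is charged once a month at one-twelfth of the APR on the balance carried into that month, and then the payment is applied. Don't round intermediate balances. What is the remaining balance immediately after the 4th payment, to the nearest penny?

£4,297.74

Monthly rate r = 10.4%/12 = 0.866667% = 0.00866667.
Each month: B ← B·(1+r) − £140.00.
Month 1: interest £40.73; balance after payment £4,600.73.
Month 2: interest £39.87; balance after payment £4,500.61.
Month 3: interest £39.01; balance after payment £4,399.61.
Month 4: interest £38.13; balance after payment £4,297.74.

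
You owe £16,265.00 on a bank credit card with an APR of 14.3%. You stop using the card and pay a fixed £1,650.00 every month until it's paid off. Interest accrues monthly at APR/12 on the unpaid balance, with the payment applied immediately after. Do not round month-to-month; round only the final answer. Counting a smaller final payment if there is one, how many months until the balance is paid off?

Monthly rate r = 14.3%/12 = 1.19167% = 0.0119167.
Recurrence: B ← B·(1+r) − £1,650.00.
Month 1: interest £193.82; balance after payment £14,808.82.
Month 2: interest £176.47; balance after payment £13,335.30.
Closed form: n = −ln(1 − rB₀/P)/ln(1+r) = −ln(0.88253)/ln(1.01192) ≈ 10.549, so the balance reaches zero during payment 11.

11 payments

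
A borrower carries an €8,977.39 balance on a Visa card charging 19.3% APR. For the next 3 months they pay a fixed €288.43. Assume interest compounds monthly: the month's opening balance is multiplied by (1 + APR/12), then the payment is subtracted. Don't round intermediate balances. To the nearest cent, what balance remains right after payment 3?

Monthly rate r = 19.3%/12 = 1.60833% = 0.0160833.
Each month: B ← B·(1+r) − €288.43.
Month 1: interest €144.39; balance after payment €8,833.35.
Month 2: interest €142.07; balance after payment €8,686.99.
Month 3: interest €139.72; balance after payment €8,538.27.

€8,538.27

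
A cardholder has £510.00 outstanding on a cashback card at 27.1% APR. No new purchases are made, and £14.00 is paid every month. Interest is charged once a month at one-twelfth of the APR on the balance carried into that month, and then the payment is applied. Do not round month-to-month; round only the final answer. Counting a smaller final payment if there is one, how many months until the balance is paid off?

Monthly rate r = 27.1%/12 = 2.25833% = 0.0225833.
Recurrence: B ← B·(1+r) − £14.00.
Month 1: interest £11.52; balance after payment £507.52.
Month 2: interest £11.46; balance after payment £504.98.
Closed form: n = −ln(1 − rB₀/P)/ln(1+r) = −ln(0.17732)/ln(1.02258) ≈ 77.458, so the balance reaches zero during payment 78.

78 payments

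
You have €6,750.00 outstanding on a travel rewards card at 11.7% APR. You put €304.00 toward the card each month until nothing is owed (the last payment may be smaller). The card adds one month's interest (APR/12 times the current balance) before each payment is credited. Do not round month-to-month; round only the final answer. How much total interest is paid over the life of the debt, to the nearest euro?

Monthly rate r = 11.7%/12 = 0.975% = 0.00975.
Payoff takes n = ⌈−ln(1 − rB₀/P)/ln(1+r)⌉ = ⌈25.144⌉ = 26 payments; the last is €44.05.
Total paid = 25·€304.00 + €44.05 = €7,644.05.
Total interest = total paid − principal = €7,644.05 − €6,750.00 = €894.05.

€894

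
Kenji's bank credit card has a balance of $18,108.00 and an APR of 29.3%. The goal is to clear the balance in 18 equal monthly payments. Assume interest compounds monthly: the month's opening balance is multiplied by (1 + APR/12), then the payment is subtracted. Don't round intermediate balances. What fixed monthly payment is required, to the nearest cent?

$1,255.25

Monthly rate r = 29.3%/12 = 2.44167% = 0.0244167.
Level-payment amortization: P = B₀·r / (1 − (1+r)^(−n)) = 18108.00·0.0244167 / (1 − 1.02442^(−18)).
Denominator 1 − (1+r)^(−18) = 0.352230404.
P = 442.137 / 0.352230404 ≈ 1255.25.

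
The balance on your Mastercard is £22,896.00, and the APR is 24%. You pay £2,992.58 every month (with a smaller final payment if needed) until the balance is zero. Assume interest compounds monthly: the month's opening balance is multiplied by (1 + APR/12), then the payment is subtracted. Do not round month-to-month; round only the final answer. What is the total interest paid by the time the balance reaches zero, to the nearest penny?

£2,208.55

Monthly rate r = 24%/12 = 2% = 0.02.
Payoff takes n = ⌈−ln(1 − rB₀/P)/ln(1+r)⌉ = ⌈8.387⌉ = 9 payments; the last is £1,163.91.
Total paid = 8·£2,992.58 + £1,163.91 = £25,104.55.
Total interest = total paid − principal = £25,104.55 − £22,896.00 = £2,208.55.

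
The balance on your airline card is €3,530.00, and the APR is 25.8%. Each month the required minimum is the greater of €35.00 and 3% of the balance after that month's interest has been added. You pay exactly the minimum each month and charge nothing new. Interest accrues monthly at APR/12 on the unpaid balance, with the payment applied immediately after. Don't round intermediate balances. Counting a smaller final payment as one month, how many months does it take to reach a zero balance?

180 months

Monthly rate r = 25.8%/12 = 2.15% = 0.0215.
While 3% of the post-interest balance exceeds €35.00, each month B ← (B·(1+r))·(1 − 0.03), i.e. B shrinks by the factor (1+r)·0.97 = 0.99086.
This holds for months 1–123. Entering month 124 the balance is €1,140.30; 3% of the post-interest balance is now below €35.00, so the flat €35.00 minimum applies from here.
From month 124 a fixed €35.00 at rate r clears €1,140.30 in 57 more payments. Total: 123 + 57 = 180 months.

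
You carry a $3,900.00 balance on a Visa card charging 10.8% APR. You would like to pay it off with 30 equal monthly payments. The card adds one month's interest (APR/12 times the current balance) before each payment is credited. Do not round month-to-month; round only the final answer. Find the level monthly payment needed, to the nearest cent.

Monthly rate r = 10.8%/12 = 0.9% = 0.009.
Level-payment amortization: P = B₀·r / (1 − (1+r)^(−n)) = 3900.00·0.009 / (1 − 1.009^(−30)).
Denominator 1 − (1+r)^(−30) = 0.23569797.
P = 35.1 / 0.23569797 ≈ 148.92.

$148.92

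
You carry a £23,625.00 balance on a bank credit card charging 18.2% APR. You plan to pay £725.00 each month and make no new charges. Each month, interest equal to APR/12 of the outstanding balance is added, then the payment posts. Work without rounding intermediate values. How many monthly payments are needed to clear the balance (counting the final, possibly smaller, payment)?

46 months

Monthly rate r = 18.2%/12 = 1.51667% = 0.0151667.
Recurrence: B ← B·(1+r) − £725.00.
Month 1: interest £358.31; balance after payment £23,258.31.
Month 2: interest £352.75; balance after payment £22,886.06.
Closed form: n = −ln(1 − rB₀/P)/ln(1+r) = −ln(0.50578)/ln(1.01517) ≈ 45.285, so the balance reaches zero during payment 46.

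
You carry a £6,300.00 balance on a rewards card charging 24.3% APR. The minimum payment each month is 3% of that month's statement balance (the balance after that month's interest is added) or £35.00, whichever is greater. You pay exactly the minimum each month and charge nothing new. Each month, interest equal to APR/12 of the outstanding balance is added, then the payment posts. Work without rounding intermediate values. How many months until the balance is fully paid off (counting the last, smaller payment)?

Monthly rate r = 24.3%/12 = 2.025% = 0.02025.
While 3% of the post-interest balance exceeds £35.00, each month B ← (B·(1+r))·(1 − 0.03), i.e. B shrinks by the factor (1+r)·0.97 = 0.98964.
This holds for months 1–164. Entering month 165 the balance is £1,142.32; 3% of the post-interest balance is now below £35.00, so the flat £35.00 minimum applies from here.
From month 165 a fixed £35.00 at rate r clears £1,142.32 in 54 more payments. Total: 164 + 54 = 218 months.

218 months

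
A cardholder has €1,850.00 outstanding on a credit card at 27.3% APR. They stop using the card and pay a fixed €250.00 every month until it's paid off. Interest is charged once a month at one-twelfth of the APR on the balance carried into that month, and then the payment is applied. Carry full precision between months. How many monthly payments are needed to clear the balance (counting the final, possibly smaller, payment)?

Monthly rate r = 27.3%/12 = 2.275% = 0.02275.
Recurrence: B ← B·(1+r) − €250.00.
Month 1: interest €42.09; balance after payment €1,642.09.
Month 2: interest €37.36; balance after payment €1,429.44.
Closed form: n = −ln(1 − rB₀/P)/ln(1+r) = −ln(0.83165)/ln(1.02275) ≈ 8.195, so the balance reaches zero during payment 9.

9 payments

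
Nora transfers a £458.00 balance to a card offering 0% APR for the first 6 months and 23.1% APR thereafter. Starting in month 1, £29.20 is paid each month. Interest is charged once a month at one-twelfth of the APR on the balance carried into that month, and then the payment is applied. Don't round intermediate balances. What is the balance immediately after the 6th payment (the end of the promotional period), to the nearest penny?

Promo months 1–6 at r₀ = 0%/12 = 0; months 7+ at r₁ = 23.1%/12 = 0.01925.
After month 6 (no interest yet): B = £458.00 − 6·£29.20 = £282.80.

£282.80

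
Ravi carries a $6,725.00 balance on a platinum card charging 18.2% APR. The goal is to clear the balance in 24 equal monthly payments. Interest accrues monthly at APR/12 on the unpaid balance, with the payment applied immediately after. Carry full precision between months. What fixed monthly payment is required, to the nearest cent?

Monthly rate r = 18.2%/12 = 1.51667% = 0.0151667.
Level-payment amortization: P = B₀·r / (1 − (1+r)^(−n)) = 6725.00·0.0151667 / (1 − 1.01517^(−24)).
Denominator 1 − (1+r)^(−24) = 0.303207253.
P = 101.996 / 0.303207253 ≈ 336.39.

$336.39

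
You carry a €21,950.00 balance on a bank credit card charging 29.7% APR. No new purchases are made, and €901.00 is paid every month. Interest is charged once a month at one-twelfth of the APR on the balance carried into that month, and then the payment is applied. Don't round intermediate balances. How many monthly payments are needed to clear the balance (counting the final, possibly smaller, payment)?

Monthly rate r = 29.7%/12 = 2.475% = 0.02475.
Recurrence: B ← B·(1+r) − €901.00.
Month 1: interest €543.26; balance after payment €21,592.26.
Month 2: interest €534.41; balance after payment €21,225.67.
Closed form: n = −ln(1 − rB₀/P)/ln(1+r) = −ln(0.39704)/ln(1.02475) ≈ 37.781, so the balance reaches zero during payment 38.

38 payments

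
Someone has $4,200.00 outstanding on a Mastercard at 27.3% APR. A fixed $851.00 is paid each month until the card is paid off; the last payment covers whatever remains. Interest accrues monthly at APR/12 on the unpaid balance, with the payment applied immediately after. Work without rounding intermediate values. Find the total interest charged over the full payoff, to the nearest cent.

Monthly rate r = 27.3%/12 = 2.275% = 0.02275.
Payoff takes n = ⌈−ln(1 − rB₀/P)/ln(1+r)⌉ = ⌈5.294⌉ = 6 payments; the last is $252.55.
Total paid = 5·$851.00 + $252.55 = $4,507.55.
Total interest = total paid − principal = $4,507.55 − $4,200.00 = $307.55.

$307.55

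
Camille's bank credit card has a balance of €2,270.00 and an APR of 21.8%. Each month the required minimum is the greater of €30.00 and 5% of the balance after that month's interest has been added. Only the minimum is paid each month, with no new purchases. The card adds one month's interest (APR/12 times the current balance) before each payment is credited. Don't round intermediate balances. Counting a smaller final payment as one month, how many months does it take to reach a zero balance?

66 months

Monthly rate r = 21.8%/12 = 1.81667% = 0.0181667.
While 5% of the post-interest balance exceeds €30.00, each month B ← (B·(1+r))·(1 − 0.05), i.e. B shrinks by the factor (1+r)·0.95 = 0.96726.
This holds for months 1–41. Entering month 42 the balance is €579.79; 5% of the post-interest balance is now below €30.00, so the flat €30.00 minimum applies from here.
From month 42 a fixed €30.00 at rate r clears €579.79 in 25 more payments. Total: 41 + 25 = 66 months.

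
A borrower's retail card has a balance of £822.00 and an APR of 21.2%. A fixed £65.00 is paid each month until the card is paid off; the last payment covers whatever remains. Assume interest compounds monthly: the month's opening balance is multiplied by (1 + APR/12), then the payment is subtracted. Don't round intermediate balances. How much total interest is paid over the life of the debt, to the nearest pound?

£117

Monthly rate r = 21.2%/12 = 1.76667% = 0.0176667.
Payoff takes n = ⌈−ln(1 − rB₀/P)/ln(1+r)⌉ = ⌈14.438⌉ = 15 payments; the last is £28.63.
Total paid = 14·£65.00 + £28.63 = £938.63.
Total interest = total paid − principal = £938.63 − £822.00 = £116.63.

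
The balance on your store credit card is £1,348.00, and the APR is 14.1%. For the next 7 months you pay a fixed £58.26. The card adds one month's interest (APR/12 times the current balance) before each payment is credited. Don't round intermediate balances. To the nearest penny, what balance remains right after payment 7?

£1,040.38

Monthly rate r = 14.1%/12 = 1.175% = 0.01175.
Each month: B ← B·(1+r) − £58.26.
Month 1: interest £15.84; balance after payment £1,305.58.
Month 2: interest £15.34; balance after payment £1,262.66.
Month 3: interest £14.84; balance after payment £1,219.24.
Month 4: interest £14.33; balance after payment £1,175.30.
Month 5: interest £13.81; balance after payment £1,130.85.
Month 6: interest £13.29; balance after payment £1,085.88.
Month 7: interest £12.76; balance after payment £1,040.38.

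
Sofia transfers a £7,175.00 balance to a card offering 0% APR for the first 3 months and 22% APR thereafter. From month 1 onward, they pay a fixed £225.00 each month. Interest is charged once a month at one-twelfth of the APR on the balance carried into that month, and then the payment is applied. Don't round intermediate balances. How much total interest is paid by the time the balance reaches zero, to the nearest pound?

£2,842

Promo months 1–3 at r₀ = 0%/12 = 0; months 4+ at r₁ = 22%/12 = 0.0183333.
After month 3 (no interest yet): B = £7,175.00 − 3·£225.00 = £6,500.00.
Then at r₁ with £225.00/mo: n₂ = −ln(1 − r₁·B/P)/ln(1+r₁) ≈ 41.52 → 42 more payments.
Total paid = 44·£225.00 + £116.62 = £10,016.62; interest = £10,016.62 − £7,175.00 = £2,841.62.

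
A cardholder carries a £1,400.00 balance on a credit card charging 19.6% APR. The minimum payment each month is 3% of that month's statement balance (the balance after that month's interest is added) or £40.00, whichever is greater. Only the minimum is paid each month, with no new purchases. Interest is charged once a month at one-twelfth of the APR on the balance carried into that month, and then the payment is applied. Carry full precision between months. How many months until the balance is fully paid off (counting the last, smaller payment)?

52 months

Monthly rate r = 19.6%/12 = 1.63333% = 0.0163333.
While 3% of the post-interest balance exceeds £40.00, each month B ← (B·(1+r))·(1 − 0.03), i.e. B shrinks by the factor (1+r)·0.97 = 0.98584.
This holds for months 1–5. Entering month 6 the balance is £1,303.67; 3% of the post-interest balance is now below £40.00, so the flat £40.00 minimum applies from here.
From month 6 a fixed £40.00 at rate r clears £1,303.67 in 47 more payments. Total: 5 + 47 = 52 months.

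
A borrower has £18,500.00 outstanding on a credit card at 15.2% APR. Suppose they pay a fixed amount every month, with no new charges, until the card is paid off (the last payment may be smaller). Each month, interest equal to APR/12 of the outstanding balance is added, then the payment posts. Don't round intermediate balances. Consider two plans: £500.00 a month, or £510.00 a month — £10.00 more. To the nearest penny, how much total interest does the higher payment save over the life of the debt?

Monthly rate r = 15.2%/12 = 1.26667% = 0.0126667.
At £500.00/mo: n = ⌈−ln(1 − rB₀/P)/ln(1+r)⌉ = 51 payments (last £120.14); total interest = total paid − £18,500.00 = £6,620.14.
At £510.00/mo: 49 payments (last £447.53); total interest £6,427.53.
Interest saved = £6,620.14 − £6,427.53 = £192.61.

£192.61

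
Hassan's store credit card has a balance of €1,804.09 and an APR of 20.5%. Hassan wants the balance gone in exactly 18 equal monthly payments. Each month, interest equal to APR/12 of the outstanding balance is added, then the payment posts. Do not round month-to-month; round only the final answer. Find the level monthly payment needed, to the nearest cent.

Monthly rate r = 20.5%/12 = 1.70833% = 0.0170833.
Level-payment amortization: P = B₀·r / (1 − (1+r)^(−n)) = 1804.09·0.0170833 / (1 − 1.01708^(−18)).
Denominator 1 − (1+r)^(−18) = 0.262805101.
P = 30.8199 / 0.262805101 ≈ 117.27.

€117.27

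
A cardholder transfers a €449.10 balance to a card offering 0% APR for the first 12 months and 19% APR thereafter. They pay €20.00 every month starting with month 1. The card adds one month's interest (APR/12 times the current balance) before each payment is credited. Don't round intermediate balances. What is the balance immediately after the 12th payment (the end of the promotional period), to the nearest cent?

Promo months 1–12 at r₀ = 0%/12 = 0; months 13+ at r₁ = 19%/12 = 0.0158333.
After month 12 (no interest yet): B = €449.10 − 12·€20.00 = €209.10.

€209.10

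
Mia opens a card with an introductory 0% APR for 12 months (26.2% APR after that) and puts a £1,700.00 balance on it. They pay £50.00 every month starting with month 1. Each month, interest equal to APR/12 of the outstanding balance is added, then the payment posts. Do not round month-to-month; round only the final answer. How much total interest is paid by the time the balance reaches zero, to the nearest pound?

£415

Promo months 1–12 at r₀ = 0%/12 = 0; months 13+ at r₁ = 26.2%/12 = 0.0218333.
After month 12 (no interest yet): B = £1,700.00 − 12·£50.00 = £1,100.00.
Then at r₁ with £50.00/mo: n₂ = −ln(1 − r₁·B/P)/ln(1+r₁) ≈ 30.31 → 31 more payments.
Total paid = 42·£50.00 + £15.43 = £2,115.43; interest = £2,115.43 − £1,700.00 = £415.43.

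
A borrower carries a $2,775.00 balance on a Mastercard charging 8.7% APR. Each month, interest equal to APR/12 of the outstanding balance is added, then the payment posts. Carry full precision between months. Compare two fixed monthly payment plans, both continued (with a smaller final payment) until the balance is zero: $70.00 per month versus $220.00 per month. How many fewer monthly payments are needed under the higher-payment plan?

Monthly rate r = 8.7%/12 = 0.725% = 0.00725.
At $70.00/mo: n = ⌈−ln(1 − rB₀/P)/ln(1+r)⌉ = 47 payments (last $63.52); total interest = total paid − $2,775.00 = $508.52.
At $220.00/mo: 14 payments (last $60.89); total interest $145.89.
Payments saved = 47 − 14 = 33.

33 fewer payments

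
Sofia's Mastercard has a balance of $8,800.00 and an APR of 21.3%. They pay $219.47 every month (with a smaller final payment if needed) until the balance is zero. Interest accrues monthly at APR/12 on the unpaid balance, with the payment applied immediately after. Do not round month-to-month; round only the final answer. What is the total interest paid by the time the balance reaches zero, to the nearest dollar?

Monthly rate r = 21.3%/12 = 1.775% = 0.01775.
Payoff takes n = ⌈−ln(1 − rB₀/P)/ln(1+r)⌉ = ⌈70.694⌉ = 71 payments; the last is $152.63.
Total paid = 70·$219.47 + $152.63 = $15,515.53.
Total interest = total paid − principal = $15,515.53 − $8,800.00 = $6,715.53.

$6,716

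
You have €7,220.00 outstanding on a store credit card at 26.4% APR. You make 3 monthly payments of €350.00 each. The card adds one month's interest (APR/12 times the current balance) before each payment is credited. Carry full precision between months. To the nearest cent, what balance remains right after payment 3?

€6,633.81

Monthly rate r = 26.4%/12 = 2.2% = 0.022.
Each month: B ← B·(1+r) − €350.00.
Month 1: interest €158.84; balance after payment €7,028.84.
Month 2: interest €154.63; balance after payment €6,833.47.
Month 3: interest €150.34; balance after payment €6,633.81.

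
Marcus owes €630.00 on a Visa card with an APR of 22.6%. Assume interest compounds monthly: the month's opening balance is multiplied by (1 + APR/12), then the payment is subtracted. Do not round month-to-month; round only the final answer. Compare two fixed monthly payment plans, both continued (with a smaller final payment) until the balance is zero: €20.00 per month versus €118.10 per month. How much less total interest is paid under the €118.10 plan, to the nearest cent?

Monthly rate r = 22.6%/12 = 1.88333% = 0.0188333.
At €20.00/mo: n = ⌈−ln(1 − rB₀/P)/ln(1+r)⌉ = 49 payments (last €4.28); total interest = total paid − €630.00 = €334.28.
At €118.10/mo: 6 payments (last €79.91); total interest €40.41.
Interest saved = €334.28 − €40.41 = €293.87.

€293.87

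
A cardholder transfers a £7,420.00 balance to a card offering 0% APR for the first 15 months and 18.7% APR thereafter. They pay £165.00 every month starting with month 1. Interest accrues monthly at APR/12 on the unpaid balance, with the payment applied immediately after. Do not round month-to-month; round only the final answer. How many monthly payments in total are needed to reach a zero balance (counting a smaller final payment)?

Promo months 1–15 at r₀ = 0%/12 = 0; months 16+ at r₁ = 18.7%/12 = 0.0155833.
After month 15 (no interest yet): B = £7,420.00 − 15·£165.00 = £4,945.00.
Then at r₁ with £165.00/mo: n₂ = −ln(1 − r₁·B/P)/ln(1+r₁) ≈ 40.70 → 41 more payments.

56 payments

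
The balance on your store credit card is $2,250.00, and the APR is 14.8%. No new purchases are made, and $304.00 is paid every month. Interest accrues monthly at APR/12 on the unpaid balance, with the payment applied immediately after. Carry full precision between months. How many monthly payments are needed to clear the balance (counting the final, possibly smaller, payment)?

8 payments

Monthly rate r = 14.8%/12 = 1.23333% = 0.0123333.
Recurrence: B ← B·(1+r) − $304.00.
Month 1: interest $27.75; balance after payment $1,973.75.
Month 2: interest $24.34; balance after payment $1,694.09.
Closed form: n = −ln(1 − rB₀/P)/ln(1+r) = −ln(0.90872)/ln(1.01233) ≈ 7.809, so the balance reaches zero during payment 8.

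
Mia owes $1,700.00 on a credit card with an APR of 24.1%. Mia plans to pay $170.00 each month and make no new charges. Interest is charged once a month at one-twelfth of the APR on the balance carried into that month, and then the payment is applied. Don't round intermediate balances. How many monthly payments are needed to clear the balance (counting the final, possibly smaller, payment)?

12 months

Monthly rate r = 24.1%/12 = 2.00833% = 0.0200833.
Recurrence: B ← B·(1+r) − $170.00.
Month 1: interest $34.14; balance after payment $1,564.14.
Month 2: interest $31.41; balance after payment $1,425.55.
Closed form: n = −ln(1 − rB₀/P)/ln(1+r) = −ln(0.79917)/ln(1.02008) ≈ 11.274, so the balance reaches zero during payment 12.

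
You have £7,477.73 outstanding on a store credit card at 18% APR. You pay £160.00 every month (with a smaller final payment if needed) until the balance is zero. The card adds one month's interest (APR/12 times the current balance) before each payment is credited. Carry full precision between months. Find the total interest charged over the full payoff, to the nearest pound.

£5,498

Monthly rate r = 18%/12 = 1.5% = 0.015.
Payoff takes n = ⌈−ln(1 − rB₀/P)/ln(1+r)⌉ = ⌈81.098⌉ = 82 payments; the last is £15.78.
Total paid = 81·£160.00 + £15.78 = £12,975.78.
Total interest = total paid − principal = £12,975.78 − £7,477.73 = £5,498.05.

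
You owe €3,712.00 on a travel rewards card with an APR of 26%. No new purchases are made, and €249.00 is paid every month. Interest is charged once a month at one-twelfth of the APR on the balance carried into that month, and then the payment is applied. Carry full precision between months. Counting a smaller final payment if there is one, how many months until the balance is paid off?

19 months

Monthly rate r = 26%/12 = 2.16667% = 0.0216667.
Recurrence: B ← B·(1+r) − €249.00.
Month 1: interest €80.43; balance after payment €3,543.43.
Month 2: interest €76.77; balance after payment €3,371.20.
Closed form: n = −ln(1 − rB₀/P)/ln(1+r) = −ln(0.677)/ln(1.02167) ≈ 18.198, so the balance reaches zero during payment 19.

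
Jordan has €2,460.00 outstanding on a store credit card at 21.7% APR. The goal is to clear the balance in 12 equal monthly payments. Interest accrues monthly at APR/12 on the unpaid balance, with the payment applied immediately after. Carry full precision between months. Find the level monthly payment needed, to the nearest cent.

Monthly rate r = 21.7%/12 = 1.80833% = 0.0180833.
Level-payment amortization: P = B₀·r / (1 − (1+r)^(−n)) = 2460.00·0.0180833 / (1 − 1.01808^(−12)).
Denominator 1 − (1+r)^(−12) = 0.193507996.
P = 44.485 / 0.193507996 ≈ 229.89.

€229.89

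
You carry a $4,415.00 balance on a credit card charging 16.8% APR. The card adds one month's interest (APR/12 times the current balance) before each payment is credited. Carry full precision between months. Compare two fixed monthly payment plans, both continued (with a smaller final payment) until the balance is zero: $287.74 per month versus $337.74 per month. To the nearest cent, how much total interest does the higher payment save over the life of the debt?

$94.67

Monthly rate r = 16.8%/12 = 1.4% = 0.014.
At $287.74/mo: n = ⌈−ln(1 − rB₀/P)/ln(1+r)⌉ = 18 payments (last $113.95); total interest = total paid − $4,415.00 = $590.53.
At $337.74/mo: 15 payments (last $182.50); total interest $495.86.
Interest saved = $590.53 − $495.86 = $94.67.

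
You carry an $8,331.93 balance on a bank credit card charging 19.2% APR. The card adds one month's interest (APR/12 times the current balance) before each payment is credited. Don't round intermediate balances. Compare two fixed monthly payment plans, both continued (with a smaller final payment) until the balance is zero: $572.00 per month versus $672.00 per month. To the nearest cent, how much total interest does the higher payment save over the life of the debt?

$201.33

Monthly rate r = 19.2%/12 = 1.6% = 0.016.
At $572.00/mo: n = ⌈−ln(1 − rB₀/P)/ln(1+r)⌉ = 17 payments (last $410.80); total interest = total paid − $8,331.93 = $1,230.87.
At $672.00/mo: 14 payments (last $625.47); total interest $1,029.54.
Interest saved = $1,230.87 − $1,029.54 = $201.33.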